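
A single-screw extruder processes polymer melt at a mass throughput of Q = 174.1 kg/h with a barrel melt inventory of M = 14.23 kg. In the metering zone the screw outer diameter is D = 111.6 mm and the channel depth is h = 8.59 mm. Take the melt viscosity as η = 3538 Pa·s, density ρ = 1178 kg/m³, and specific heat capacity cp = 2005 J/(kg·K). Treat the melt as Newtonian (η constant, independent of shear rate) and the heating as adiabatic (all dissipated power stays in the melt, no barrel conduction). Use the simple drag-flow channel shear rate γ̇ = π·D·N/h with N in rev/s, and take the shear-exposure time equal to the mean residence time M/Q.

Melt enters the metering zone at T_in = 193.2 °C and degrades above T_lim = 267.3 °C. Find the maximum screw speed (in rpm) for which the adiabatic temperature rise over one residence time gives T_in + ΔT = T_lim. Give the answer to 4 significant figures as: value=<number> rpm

Q_s = Q / 3600 = 174.1 / 3600 = 0.0483611 kg/s
t_res = M / Q_s = 14.23 / 0.0483611 = 294.245 s
D = 111.6 mm = 0.1116 m;  h = 8.59 mm = 0.00859 m
ΔT_a = T_lim − T_in = 267.3 °C − 193.2 °C = 74.1 K
γ̇_max² = ΔT_a·ρ·cp / (η·t_res) = [74.1 × 1178 × 2005] / [3538 × 294.245] = 168.117 s⁻²
γ̇_max = √168.117 = 12.966 s⁻¹
Solve γ̇ = πDN/h for N: N_max = γ̇_max·h/(π·D) = 12.966 × 0.00859 / (π × 0.1116) = 0.317676 rev/s = 19.0606 rpm

value=19.06 rpm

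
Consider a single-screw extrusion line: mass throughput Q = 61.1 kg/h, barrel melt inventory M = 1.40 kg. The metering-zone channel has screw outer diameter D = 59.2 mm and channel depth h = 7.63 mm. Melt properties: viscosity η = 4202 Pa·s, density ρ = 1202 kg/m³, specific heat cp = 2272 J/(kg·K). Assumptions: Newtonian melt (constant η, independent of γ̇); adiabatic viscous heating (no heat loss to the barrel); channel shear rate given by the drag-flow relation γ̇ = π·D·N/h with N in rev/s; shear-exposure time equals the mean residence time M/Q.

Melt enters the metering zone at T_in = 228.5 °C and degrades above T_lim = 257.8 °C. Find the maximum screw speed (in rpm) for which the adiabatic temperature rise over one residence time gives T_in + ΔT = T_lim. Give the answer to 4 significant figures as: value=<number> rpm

Convert throughput: Q = 61.1 kg/h = 61.1/3600 = 0.0169722 kg/s
Mean residence time: t_res = M/Q_s = 1.40 kg / 0.0169722 kg/s = 82.4877 s
D = 59.2 mm = 0.0592 m;  h = 7.63 mm = 0.00763 m
Allowable rise: ΔT_a = T_lim − T_in = 257.8 − 228.5 = 29.3 K
γ̇_max² = ΔT_a·ρ·cp/(η·t_res) = 29.3·1202·2272/(4202·82.4877) = 230.853 s⁻²
Take the square root: γ̇_max = √(230.853) = 15.1938 s⁻¹
N_max = γ̇_max·h / (π·D) = 15.1938 · 0.00763 / (π · 0.0592) = 0.623334 rev/s = 37.4 rpm

value=37.40 rpm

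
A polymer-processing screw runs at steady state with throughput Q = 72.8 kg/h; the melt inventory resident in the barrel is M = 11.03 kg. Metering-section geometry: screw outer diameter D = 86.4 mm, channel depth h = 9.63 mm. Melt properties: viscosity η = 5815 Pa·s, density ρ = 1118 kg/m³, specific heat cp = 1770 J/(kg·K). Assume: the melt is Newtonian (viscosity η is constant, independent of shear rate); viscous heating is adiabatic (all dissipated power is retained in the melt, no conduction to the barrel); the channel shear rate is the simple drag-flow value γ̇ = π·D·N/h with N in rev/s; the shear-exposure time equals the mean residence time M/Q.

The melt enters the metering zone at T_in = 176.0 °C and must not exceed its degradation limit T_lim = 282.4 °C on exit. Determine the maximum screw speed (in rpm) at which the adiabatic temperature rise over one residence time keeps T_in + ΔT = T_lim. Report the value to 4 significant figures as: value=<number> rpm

Convert throughput: Q = 72.8 kg/h = 72.8/3600 = 0.0202222 kg/s
t_res = M / Q_s = 11.03 ÷ 0.0202222 = 545.44 s
D = 86.4 mm = 0.0864 m;  h = 9.63 mm = 0.00963 m
ΔT_a = T_lim − T_in = 282.4 °C − 176.0 °C = 106.4 K
Invert ΔT = ηγ̇²t_res/(ρcp) for γ̇: γ̇_max² = ΔT_a ρ cp / (η t_res) = 106.4·1118·1770 / (5815·545.44) = 66.3835 s⁻²
γ̇_max = √66.3835 = 8.14761 s⁻¹
N_max = γ̇_max h / (πD) = 8.14761·0.00963/(π·0.0864) = 0.289063 rev/s → ×60 = 17.3438 rpm

value=17.34 rpm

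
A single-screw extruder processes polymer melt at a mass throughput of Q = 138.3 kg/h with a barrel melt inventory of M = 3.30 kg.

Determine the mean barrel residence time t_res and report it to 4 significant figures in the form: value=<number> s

Q_s = Q / 3600 = 138.3 / 3600 = 0.0384167 kg/s
Mean residence time: t_res = M/Q_s = 3.30 kg / 0.0384167 kg/s = 85.9002 s

value=85.90 s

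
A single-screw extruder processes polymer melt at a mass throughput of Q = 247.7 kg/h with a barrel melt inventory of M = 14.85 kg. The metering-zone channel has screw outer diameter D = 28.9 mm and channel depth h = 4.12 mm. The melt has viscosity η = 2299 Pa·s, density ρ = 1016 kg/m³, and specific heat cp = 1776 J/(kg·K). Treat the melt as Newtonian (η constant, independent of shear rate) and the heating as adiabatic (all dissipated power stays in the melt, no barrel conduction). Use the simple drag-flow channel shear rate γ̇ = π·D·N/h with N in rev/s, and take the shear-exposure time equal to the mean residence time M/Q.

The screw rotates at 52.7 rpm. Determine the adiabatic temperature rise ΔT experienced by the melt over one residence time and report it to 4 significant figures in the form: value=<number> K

value=103.0 K

Throughput in SI: Q_s = 247.7 kg/h ÷ 3600 s/h = 0.0688056 kg/s
t_res = M / Q_s = 14.85 / 0.0688056 = 215.826 s
D = 28.9 mm = 0.0289 m;  h = 4.12 mm = 0.00412 m;  N = 52.7 rpm / 60 = 0.878333 rev/s
γ̇ = π·D·N / h = π · 0.0289 · 0.878333 / 0.00412 = 19.3557 s⁻¹
ΔT = η·γ̇²·t_res / (ρ·cp) = 2299 · (19.3557)² · 215.826 / (1016 · 1776) = 103.021 K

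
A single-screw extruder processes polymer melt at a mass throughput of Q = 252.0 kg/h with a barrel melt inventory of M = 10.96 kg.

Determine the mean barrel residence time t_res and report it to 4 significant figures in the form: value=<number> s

value=156.6 s

Convert throughput: Q = 252.0 kg/h = 252.0/3600 = 0.07 kg/s
t_res = M / Q_s = 10.96 / 0.07 = 156.571 s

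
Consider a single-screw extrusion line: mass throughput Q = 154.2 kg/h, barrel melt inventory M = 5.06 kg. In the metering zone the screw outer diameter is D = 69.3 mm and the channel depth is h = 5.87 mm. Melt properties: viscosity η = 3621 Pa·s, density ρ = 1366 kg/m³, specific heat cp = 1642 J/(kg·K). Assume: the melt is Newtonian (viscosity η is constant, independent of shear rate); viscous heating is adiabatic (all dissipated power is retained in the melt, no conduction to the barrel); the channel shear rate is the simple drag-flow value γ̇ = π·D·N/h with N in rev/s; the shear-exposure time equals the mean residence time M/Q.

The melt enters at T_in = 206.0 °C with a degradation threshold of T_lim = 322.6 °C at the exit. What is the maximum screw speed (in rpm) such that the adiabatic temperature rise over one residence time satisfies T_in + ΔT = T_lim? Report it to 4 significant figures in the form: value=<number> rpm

Throughput in SI: Q_s = 154.2 kg/h ÷ 3600 s/h = 0.0428333 kg/s
t_res = M / Q_s = 5.06 / 0.0428333 = 118.132 s
Convert to metres: D = 0.0693 m, h = 0.00587 m
ΔT_a = T_lim − T_in = 322.6 °C − 206.0 °C = 116.6 K
γ̇_max² = ΔT_a·ρ·cp/(η·t_res) = 116.6·1366·1642/(3621·118.132) = 611.4 s⁻²
γ̇_max = √611.4 = 24.7265 s⁻¹
N_max = γ̇_max h / (πD) = 24.7265·0.00587/(π·0.0693) = 0.66668 rev/s → ×60 = 40.0008 rpm

value=40.00 rpm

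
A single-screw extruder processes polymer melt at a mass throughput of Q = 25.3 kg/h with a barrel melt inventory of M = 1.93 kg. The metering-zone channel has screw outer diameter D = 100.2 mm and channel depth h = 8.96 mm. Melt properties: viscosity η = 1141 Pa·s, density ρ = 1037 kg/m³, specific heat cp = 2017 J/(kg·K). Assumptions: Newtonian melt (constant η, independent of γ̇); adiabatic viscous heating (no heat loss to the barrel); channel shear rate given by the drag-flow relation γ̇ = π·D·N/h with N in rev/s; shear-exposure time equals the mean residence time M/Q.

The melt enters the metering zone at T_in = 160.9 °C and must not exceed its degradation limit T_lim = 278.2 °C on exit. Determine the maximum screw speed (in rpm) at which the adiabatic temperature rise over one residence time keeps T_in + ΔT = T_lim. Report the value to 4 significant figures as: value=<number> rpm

value=47.79 rpm

Convert throughput: Q = 25.3 kg/h = 25.3/3600 = 0.00702778 kg/s
Mean residence time: t_res = M/Q_s = 1.93 kg / 0.00702778 kg/s = 274.625 s
Convert to metres: D = 0.1002 m, h = 0.00896 m
Allowable rise: ΔT_a = T_lim − T_in = 278.2 − 160.9 = 117.3 K
Invert ΔT = ηγ̇²t_res/(ρcp) for γ̇: γ̇_max² = ΔT_a ρ cp / (η t_res) = 117.3·1037·2017 / (1141·274.625) = 782.993 s⁻²
Take the square root: γ̇_max = √(782.993) = 27.982 s⁻¹
N_max = γ̇_max·h / (π·D) = 27.982 · 0.00896 / (π · 0.1002) = 0.79647 rev/s = 47.7882 rpm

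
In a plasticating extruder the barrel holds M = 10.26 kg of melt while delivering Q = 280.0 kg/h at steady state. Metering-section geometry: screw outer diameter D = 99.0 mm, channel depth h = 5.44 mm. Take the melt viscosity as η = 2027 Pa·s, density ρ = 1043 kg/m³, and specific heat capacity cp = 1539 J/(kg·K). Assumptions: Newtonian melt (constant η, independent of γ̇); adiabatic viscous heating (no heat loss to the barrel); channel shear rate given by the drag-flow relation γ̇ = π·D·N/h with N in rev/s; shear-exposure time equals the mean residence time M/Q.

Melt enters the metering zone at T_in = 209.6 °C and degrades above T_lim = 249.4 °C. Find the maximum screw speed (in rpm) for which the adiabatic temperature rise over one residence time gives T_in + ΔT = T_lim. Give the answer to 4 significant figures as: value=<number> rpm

value=16.22 rpm

Q_s = Q / 3600 = 280.0 / 3600 = 0.0777778 kg/s
t_res = M / Q_s = 10.26 ÷ 0.0777778 = 131.914 s
Geometry in SI: D = 99.0 mm → 0.099 m, h = 5.44 mm → 0.00544 m
ΔT_a = T_lim − T_in = 249.4 °C − 209.6 °C = 39.8 K
Invert ΔT = ηγ̇²t_res/(ρcp) for γ̇: γ̇_max² = ΔT_a ρ cp / (η t_res) = 39.8·1043·1539 / (2027·131.914) = 238.924 s⁻²
γ̇_max = sqrt(238.924) = 15.4572 s⁻¹
N_max = γ̇_max·h / (π·D) = 15.4572 · 0.00544 / (π · 0.099) = 0.270361 rev/s = 16.2217 rpm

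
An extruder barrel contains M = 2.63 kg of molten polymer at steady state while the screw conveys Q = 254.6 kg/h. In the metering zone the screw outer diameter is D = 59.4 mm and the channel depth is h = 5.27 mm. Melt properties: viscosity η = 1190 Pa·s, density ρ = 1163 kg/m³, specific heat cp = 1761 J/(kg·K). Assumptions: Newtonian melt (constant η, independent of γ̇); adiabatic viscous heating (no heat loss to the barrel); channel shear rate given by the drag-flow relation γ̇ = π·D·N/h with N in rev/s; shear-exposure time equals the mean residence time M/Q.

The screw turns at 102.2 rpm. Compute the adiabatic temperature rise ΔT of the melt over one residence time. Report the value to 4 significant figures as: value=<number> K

value=78.61 K

Convert throughput: Q = 254.6 kg/h = 254.6/3600 = 0.0707222 kg/s
t_res = M / Q_s = 2.63 / 0.0707222 = 37.1877 s
D = 59.4 mm = 0.0594 m;  h = 5.27 mm = 0.00527 m;  N = 102.2 rpm / 60 = 1.70333 rev/s
γ̇ = π·D·N / h = π · 0.0594 · 1.70333 / 0.00527 = 60.315 s⁻¹
ΔT = η·γ̇²·t_res / (ρ·cp) = 1190 · (60.315)² · 37.1877 / (1163 · 1761) = 78.6065 K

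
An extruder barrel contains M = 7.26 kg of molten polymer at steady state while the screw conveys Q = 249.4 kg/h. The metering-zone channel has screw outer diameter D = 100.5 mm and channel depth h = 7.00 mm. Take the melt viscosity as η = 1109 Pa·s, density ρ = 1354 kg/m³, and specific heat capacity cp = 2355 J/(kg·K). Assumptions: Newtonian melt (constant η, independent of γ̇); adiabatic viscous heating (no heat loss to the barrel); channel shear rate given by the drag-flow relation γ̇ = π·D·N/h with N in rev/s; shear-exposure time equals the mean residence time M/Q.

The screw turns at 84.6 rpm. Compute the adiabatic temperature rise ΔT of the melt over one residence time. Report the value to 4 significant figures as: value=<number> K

value=147.4 K

Q_s = Q / 3600 = 249.4 / 3600 = 0.0692778 kg/s
Mean residence time: t_res = M/Q_s = 7.26 kg / 0.0692778 kg/s = 104.796 s
D = 100.5 mm = 0.1005 m;  h = 7.00 mm = 0.007 m;  N = 84.6 rpm / 60 = 1.41 rev/s
Shear rate: γ̇ = πDN/h = π·0.1005·1.41/0.007 = 63.5971 s⁻¹
ΔT = η·γ̇²·t_res / (ρ·cp) = 1109 · (63.5971)² · 104.796 / (1354 · 2355) = 147.414 K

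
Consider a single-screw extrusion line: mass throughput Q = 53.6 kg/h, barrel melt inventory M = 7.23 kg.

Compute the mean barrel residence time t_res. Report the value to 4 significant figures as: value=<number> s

value=485.6 s

Throughput in SI: Q_s = 53.6 kg/h ÷ 3600 s/h = 0.0148889 kg/s
t_res = M / Q_s = 7.23 ÷ 0.0148889 = 485.597 s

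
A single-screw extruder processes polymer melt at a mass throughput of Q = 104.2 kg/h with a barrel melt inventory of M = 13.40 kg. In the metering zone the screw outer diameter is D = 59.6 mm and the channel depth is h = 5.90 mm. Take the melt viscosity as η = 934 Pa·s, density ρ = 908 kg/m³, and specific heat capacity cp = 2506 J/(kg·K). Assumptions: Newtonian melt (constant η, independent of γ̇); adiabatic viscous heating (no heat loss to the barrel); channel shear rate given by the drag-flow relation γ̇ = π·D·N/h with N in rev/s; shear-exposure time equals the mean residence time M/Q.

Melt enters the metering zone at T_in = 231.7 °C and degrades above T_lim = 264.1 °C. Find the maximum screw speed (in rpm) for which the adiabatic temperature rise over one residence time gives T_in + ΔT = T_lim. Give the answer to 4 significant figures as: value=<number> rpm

value=24.69 rpm

Throughput in SI: Q_s = 104.2 kg/h ÷ 3600 s/h = 0.0289444 kg/s
t_res = M / Q_s = 13.40 / 0.0289444 = 462.956 s
Convert to metres: D = 0.0596 m, h = 0.0059 m
ΔT_a = T_lim − T_in = 264.1 − 231.7 = 32.4 K
Invert ΔT = ηγ̇²t_res/(ρcp) for γ̇: γ̇_max² = ΔT_a ρ cp / (η t_res) = 32.4·908·2506 / (934·462.956) = 170.5 s⁻²
Take the square root: γ̇_max = √(170.5) = 13.0576 s⁻¹
Solve γ̇ = πDN/h for N: N_max = γ̇_max·h/(π·D) = 13.0576 × 0.0059 / (π × 0.0596) = 0.411451 rev/s = 24.6871 rpm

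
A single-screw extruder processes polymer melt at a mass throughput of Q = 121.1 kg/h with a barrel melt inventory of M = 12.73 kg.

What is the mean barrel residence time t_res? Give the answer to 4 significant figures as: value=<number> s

value=378.4 s

Convert throughput: Q = 121.1 kg/h = 121.1/3600 = 0.0336389 kg/s
t_res = M / Q_s = 12.73 / 0.0336389 = 378.431 s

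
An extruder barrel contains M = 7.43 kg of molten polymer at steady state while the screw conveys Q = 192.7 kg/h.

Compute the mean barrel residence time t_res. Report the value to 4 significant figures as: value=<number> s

value=138.8 s

Throughput in SI: Q_s = 192.7 kg/h ÷ 3600 s/h = 0.0535278 kg/s
t_res = M / Q_s = 7.43 ÷ 0.0535278 = 138.806 s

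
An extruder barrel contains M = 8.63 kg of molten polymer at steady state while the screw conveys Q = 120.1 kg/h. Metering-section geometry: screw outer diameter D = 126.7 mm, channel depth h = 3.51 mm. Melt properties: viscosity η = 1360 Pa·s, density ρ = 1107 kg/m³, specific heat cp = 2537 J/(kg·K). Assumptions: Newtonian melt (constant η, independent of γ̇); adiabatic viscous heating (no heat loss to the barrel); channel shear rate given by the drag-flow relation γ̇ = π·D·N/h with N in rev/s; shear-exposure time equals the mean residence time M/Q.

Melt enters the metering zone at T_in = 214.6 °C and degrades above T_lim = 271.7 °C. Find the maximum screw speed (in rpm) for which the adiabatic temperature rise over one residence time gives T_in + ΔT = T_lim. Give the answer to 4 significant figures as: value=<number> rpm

Q_s = Q / 3600 = 120.1 / 3600 = 0.0333611 kg/s
t_res = M / Q_s = 8.63 ÷ 0.0333611 = 258.684 s
D = 126.7 mm = 0.1267 m;  h = 3.51 mm = 0.00351 m
ΔT_a = T_lim − T_in = 271.7 − 214.6 = 57.1 K
Invert ΔT = ηγ̇²t_res/(ρcp) for γ̇: γ̇_max² = ΔT_a ρ cp / (η t_res) = 57.1·1107·2537 / (1360·258.684) = 455.822 s⁻²
Take the square root: γ̇_max = √(455.822) = 21.35 s⁻¹
N_max = γ̇_max·h / (π·D) = 21.35 · 0.00351 / (π · 0.1267) = 0.188269 rev/s = 11.2961 rpm

value=11.30 rpm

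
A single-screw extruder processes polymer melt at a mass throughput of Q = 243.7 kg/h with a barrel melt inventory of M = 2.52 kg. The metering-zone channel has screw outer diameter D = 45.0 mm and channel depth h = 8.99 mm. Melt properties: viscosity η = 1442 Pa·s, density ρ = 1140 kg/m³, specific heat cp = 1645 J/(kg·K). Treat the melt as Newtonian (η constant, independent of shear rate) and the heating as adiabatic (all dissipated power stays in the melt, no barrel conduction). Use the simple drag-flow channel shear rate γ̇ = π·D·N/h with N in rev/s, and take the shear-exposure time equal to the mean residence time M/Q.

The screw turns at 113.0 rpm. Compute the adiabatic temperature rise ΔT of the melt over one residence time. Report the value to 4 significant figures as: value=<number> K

value=25.11 K

Throughput in SI: Q_s = 243.7 kg/h ÷ 3600 s/h = 0.0676944 kg/s
t_res = M / Q_s = 2.52 ÷ 0.0676944 = 37.2261 s
Geometry in metres: D = 45.0 mm → 0.045 m, h = 8.99 mm → 0.00899 m; screw speed N = 113.0 rpm = 1.88333 rev/s
γ̇ = π D N / h = (π)(0.045)(1.88333) / 0.00899 = 29.6162 s⁻¹
Adiabatic rise: ΔT = η γ̇² t_res / (ρ cp) = 1442·(29.6162)²·37.2261 / (1140·1645) = 25.1074 K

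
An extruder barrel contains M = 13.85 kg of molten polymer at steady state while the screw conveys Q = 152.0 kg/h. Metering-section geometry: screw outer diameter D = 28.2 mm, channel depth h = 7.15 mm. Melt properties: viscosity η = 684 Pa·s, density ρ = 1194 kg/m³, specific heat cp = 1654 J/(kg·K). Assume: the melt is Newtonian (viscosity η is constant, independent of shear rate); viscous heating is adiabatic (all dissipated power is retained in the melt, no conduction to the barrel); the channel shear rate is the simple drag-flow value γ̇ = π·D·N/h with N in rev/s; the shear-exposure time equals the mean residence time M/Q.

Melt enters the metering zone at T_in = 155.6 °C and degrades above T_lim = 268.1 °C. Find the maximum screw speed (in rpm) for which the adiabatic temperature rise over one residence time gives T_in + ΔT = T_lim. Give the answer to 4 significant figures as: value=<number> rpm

value=152.4 rpm

Throughput in SI: Q_s = 152.0 kg/h ÷ 3600 s/h = 0.0422222 kg/s
Mean residence time: t_res = M/Q_s = 13.85 kg / 0.0422222 kg/s = 328.026 s
D = 28.2 mm = 0.0282 m;  h = 7.15 mm = 0.00715 m
ΔT_a = T_lim − T_in = 268.1 − 155.6 = 112.5 K
Invert ΔT = ηγ̇²t_res/(ρcp) for γ̇: γ̇_max² = ΔT_a ρ cp / (η t_res) = 112.5·1194·1654 / (684·328.026) = 990.211 s⁻²
γ̇_max = sqrt(990.211) = 31.4676 s⁻¹
Solve γ̇ = πDN/h for N: N_max = γ̇_max·h/(π·D) = 31.4676 × 0.00715 / (π × 0.0282) = 2.53963 rev/s = 152.378 rpm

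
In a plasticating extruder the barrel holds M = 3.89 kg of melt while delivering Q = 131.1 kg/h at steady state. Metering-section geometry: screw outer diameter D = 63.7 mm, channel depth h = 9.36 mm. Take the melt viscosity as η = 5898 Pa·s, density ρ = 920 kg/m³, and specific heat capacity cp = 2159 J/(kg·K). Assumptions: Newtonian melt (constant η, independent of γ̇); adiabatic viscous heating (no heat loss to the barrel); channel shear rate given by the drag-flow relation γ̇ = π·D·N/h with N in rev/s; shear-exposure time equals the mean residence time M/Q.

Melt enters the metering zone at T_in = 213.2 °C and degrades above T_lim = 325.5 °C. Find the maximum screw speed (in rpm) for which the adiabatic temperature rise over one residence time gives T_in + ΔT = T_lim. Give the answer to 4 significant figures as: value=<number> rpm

Q_s = Q / 3600 = 131.1 / 3600 = 0.0364167 kg/s
t_res = M / Q_s = 3.89 ÷ 0.0364167 = 106.819 s
Convert to metres: D = 0.0637 m, h = 0.00936 m
Allowable rise: ΔT_a = T_lim − T_in = 325.5 − 213.2 = 112.3 K
Invert ΔT = ηγ̇²t_res/(ρcp) for γ̇: γ̇_max² = ΔT_a ρ cp / (η t_res) = 112.3·920·2159 / (5898·106.819) = 354.051 s⁻²
γ̇_max = sqrt(354.051) = 18.8162 s⁻¹
Solve γ̇ = πDN/h for N: N_max = γ̇_max·h/(π·D) = 18.8162 × 0.00936 / (π × 0.0637) = 0.880075 rev/s = 52.8045 rpm

value=52.80 rpm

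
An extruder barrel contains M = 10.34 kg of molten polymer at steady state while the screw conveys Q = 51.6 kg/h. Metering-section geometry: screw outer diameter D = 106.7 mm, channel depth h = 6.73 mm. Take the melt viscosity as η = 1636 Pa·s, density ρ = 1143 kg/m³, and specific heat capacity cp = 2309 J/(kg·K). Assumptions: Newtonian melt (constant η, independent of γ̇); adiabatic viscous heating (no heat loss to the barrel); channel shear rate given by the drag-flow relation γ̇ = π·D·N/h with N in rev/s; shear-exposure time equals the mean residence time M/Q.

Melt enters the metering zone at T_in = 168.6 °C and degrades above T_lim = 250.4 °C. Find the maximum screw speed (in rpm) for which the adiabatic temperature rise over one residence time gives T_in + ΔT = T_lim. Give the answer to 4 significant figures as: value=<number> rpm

Q_s = Q / 3600 = 51.6 / 3600 = 0.0143333 kg/s
Mean residence time: t_res = M/Q_s = 10.34 kg / 0.0143333 kg/s = 721.395 s
Convert to metres: D = 0.1067 m, h = 0.00673 m
ΔT_a = T_lim − T_in = 250.4 °C − 168.6 °C = 81.8 K
γ̇_max² = ΔT_a·ρ·cp / (η·t_res) = [81.8 × 1143 × 2309] / [1636 × 721.395] = 182.922 s⁻²
Take the square root: γ̇_max = √(182.922) = 13.5249 s⁻¹
Solve γ̇ = πDN/h for N: N_max = γ̇_max·h/(π·D) = 13.5249 × 0.00673 / (π × 0.1067) = 0.27154 rev/s = 16.2924 rpm

value=16.29 rpm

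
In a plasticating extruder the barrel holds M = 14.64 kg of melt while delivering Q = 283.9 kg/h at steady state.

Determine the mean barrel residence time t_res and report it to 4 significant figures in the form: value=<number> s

Q_s = Q / 3600 = 283.9 / 3600 = 0.0788611 kg/s
t_res = M / Q_s = 14.64 ÷ 0.0788611 = 185.643 s

value=185.6 s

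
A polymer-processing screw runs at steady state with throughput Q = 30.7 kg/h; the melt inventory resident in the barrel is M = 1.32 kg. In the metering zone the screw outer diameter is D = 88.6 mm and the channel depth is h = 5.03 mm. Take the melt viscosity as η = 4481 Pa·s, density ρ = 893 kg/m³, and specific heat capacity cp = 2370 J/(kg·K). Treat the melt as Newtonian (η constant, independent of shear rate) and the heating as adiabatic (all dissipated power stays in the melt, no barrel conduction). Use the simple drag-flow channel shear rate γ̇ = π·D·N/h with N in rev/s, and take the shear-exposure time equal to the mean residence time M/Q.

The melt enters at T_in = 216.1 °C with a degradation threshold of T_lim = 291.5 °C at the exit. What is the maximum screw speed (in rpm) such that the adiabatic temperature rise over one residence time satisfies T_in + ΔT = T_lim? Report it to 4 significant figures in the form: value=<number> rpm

value=16.45 rpm

Q_s = Q / 3600 = 30.7 / 3600 = 0.00852778 kg/s
t_res = M / Q_s = 1.32 / 0.00852778 = 154.788 s
Convert to metres: D = 0.0886 m, h = 0.00503 m
Allowable rise: ΔT_a = T_lim − T_in = 291.5 − 216.1 = 75.4 K
γ̇_max² = ΔT_a·ρ·cp/(η·t_res) = 75.4·893·2370/(4481·154.788) = 230.069 s⁻²
Take the square root: γ̇_max = √(230.069) = 15.168 s⁻¹
N_max = γ̇_max h / (πD) = 15.168·0.00503/(π·0.0886) = 0.274103 rev/s → ×60 = 16.4462 rpm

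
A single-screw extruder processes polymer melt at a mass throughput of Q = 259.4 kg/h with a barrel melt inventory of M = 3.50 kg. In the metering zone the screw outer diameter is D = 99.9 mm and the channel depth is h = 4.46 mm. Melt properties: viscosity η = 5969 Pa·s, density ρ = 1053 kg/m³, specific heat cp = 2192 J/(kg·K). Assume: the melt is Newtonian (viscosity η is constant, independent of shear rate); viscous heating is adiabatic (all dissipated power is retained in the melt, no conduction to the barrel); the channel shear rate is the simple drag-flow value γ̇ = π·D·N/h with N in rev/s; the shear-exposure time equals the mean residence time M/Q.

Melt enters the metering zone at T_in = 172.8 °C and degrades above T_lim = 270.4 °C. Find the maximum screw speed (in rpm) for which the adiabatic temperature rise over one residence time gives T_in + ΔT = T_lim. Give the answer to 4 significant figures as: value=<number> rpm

value=23.77 rpm

Throughput in SI: Q_s = 259.4 kg/h ÷ 3600 s/h = 0.0720556 kg/s
Mean residence time: t_res = M/Q_s = 3.50 kg / 0.0720556 kg/s = 48.5736 s
Geometry in SI: D = 99.9 mm → 0.0999 m, h = 4.46 mm → 0.00446 m
ΔT_a = T_lim − T_in = 270.4 − 172.8 = 97.6 K
γ̇_max² = ΔT_a·ρ·cp / (η·t_res) = [97.6 × 1053 × 2192] / [5969 × 48.5736] = 776.992 s⁻²
γ̇_max = sqrt(776.992) = 27.8746 s⁻¹
N_max = γ̇_max·h / (π·D) = 27.8746 · 0.00446 / (π · 0.0999) = 0.396121 rev/s = 23.7673 rpm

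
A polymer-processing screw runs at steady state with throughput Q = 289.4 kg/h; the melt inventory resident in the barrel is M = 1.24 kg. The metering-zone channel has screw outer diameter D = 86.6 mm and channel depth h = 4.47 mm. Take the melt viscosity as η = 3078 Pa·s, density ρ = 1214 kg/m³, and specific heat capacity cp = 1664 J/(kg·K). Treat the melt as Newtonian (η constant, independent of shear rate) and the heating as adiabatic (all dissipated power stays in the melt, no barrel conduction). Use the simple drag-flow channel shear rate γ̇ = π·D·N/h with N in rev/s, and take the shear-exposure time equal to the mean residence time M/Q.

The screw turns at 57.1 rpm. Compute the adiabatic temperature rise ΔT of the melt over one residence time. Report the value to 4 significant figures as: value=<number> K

value=78.85 K

Convert throughput: Q = 289.4 kg/h = 289.4/3600 = 0.0803889 kg/s
t_res = M / Q_s = 1.24 ÷ 0.0803889 = 15.425 s
D = 86.6 mm = 0.0866 m;  h = 4.47 mm = 0.00447 m;  N = 57.1 rpm / 60 = 0.951667 rev/s
Shear rate: γ̇ = πDN/h = π·0.0866·0.951667/0.00447 = 57.9222 s⁻¹
ΔT = η·γ̇²·t_res/(ρ·cp) = [3078 × 57.9222² × 15.425] / [1214 × 1664] = 78.852 K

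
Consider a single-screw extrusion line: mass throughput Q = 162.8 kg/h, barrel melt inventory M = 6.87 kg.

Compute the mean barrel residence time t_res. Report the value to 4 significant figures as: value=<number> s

Throughput in SI: Q_s = 162.8 kg/h ÷ 3600 s/h = 0.0452222 kg/s
t_res = M / Q_s = 6.87 / 0.0452222 = 151.916 s

value=151.9 s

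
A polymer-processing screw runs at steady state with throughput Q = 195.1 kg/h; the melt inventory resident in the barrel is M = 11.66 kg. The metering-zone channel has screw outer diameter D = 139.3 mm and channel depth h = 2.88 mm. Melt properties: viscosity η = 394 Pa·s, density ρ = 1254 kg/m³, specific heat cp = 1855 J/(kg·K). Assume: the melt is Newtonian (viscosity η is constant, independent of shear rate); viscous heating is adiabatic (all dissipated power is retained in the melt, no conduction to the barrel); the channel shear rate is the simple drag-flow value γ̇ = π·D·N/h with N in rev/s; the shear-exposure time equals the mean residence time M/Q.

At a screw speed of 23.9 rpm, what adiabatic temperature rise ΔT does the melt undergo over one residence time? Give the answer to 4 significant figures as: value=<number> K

Throughput in SI: Q_s = 195.1 kg/h ÷ 3600 s/h = 0.0541944 kg/s
Mean residence time: t_res = M/Q_s = 11.66 kg / 0.0541944 kg/s = 215.151 s
Convert to SI: D = 0.1393 m, h = 0.00288 m, N = 23.9/60 = 0.398333 rev/s
γ̇ = π·D·N / h = π · 0.1393 · 0.398333 / 0.00288 = 60.5278 s⁻¹
Adiabatic rise: ΔT = η γ̇² t_res / (ρ cp) = 394·(60.5278)²·215.151 / (1254·1855) = 133.508 K

value=133.5 K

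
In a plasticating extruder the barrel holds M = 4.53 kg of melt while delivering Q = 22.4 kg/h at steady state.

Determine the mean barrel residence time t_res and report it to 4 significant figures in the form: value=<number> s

value=728.0 s

Convert throughput: Q = 22.4 kg/h = 22.4/3600 = 0.00622222 kg/s
t_res = M / Q_s = 4.53 ÷ 0.00622222 = 728.036 s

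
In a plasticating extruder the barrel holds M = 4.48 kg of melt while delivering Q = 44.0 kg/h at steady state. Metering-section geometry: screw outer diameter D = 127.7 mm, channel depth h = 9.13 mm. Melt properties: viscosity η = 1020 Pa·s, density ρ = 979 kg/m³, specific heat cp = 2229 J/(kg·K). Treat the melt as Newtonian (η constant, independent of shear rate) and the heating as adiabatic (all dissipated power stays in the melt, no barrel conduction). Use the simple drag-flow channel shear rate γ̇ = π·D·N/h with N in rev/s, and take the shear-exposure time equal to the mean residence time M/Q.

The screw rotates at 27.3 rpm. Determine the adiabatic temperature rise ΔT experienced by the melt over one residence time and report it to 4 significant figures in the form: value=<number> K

value=68.49 K

Q_s = Q / 3600 = 44.0 / 3600 = 0.0122222 kg/s
t_res = M / Q_s = 4.48 / 0.0122222 = 366.545 s
Convert to SI: D = 0.1277 m, h = 0.00913 m, N = 27.3/60 = 0.455 rev/s
Shear rate: γ̇ = πDN/h = π·0.1277·0.455/0.00913 = 19.9932 s⁻¹
ΔT = η·γ̇²·t_res/(ρ·cp) = [1020 × 19.9932² × 366.545] / [979 × 2229] = 68.4854 K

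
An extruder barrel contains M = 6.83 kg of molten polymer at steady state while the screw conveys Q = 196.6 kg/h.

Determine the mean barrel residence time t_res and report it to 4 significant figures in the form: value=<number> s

value=125.1 s

Convert throughput: Q = 196.6 kg/h = 196.6/3600 = 0.0546111 kg/s
t_res = M / Q_s = 6.83 / 0.0546111 = 125.066 s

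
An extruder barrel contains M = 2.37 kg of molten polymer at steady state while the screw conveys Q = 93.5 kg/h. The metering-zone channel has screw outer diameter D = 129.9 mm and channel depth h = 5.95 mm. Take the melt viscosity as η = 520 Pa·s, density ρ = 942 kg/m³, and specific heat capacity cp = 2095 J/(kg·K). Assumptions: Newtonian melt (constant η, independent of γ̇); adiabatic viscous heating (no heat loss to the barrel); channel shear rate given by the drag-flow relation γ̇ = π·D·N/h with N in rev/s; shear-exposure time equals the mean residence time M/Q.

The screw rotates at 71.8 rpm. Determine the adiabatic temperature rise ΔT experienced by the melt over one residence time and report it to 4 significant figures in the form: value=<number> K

Q_s = Q / 3600 = 93.5 / 3600 = 0.0259722 kg/s
t_res = M / Q_s = 2.37 / 0.0259722 = 91.2513 s
Convert to SI: D = 0.1299 m, h = 0.00595 m, N = 71.8/60 = 1.19667 rev/s
Shear rate: γ̇ = πDN/h = π·0.1299·1.19667/0.00595 = 82.0758 s⁻¹
ΔT = η·γ̇²·t_res / (ρ·cp) = 520 · (82.0758)² · 91.2513 / (942 · 2095) = 161.971 K

value=162.0 K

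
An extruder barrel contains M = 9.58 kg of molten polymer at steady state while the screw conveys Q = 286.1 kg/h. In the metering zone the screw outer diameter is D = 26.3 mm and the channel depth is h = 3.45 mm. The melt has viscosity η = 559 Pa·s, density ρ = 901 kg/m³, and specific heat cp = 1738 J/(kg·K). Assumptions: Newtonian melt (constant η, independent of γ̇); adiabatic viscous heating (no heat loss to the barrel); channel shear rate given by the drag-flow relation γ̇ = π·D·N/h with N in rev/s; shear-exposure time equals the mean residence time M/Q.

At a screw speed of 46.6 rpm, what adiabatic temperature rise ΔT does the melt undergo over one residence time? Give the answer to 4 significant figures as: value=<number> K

Throughput in SI: Q_s = 286.1 kg/h ÷ 3600 s/h = 0.0794722 kg/s
Mean residence time: t_res = M/Q_s = 9.58 kg / 0.0794722 kg/s = 120.545 s
D = 26.3 mm = 0.0263 m;  h = 3.45 mm = 0.00345 m;  N = 46.6 rpm / 60 = 0.776667 rev/s
Shear rate: γ̇ = πDN/h = π·0.0263·0.776667/0.00345 = 18.6004 s⁻¹
Adiabatic rise: ΔT = η γ̇² t_res / (ρ cp) = 559·(18.6004)²·120.545 / (901·1738) = 14.8878 K

value=14.89 K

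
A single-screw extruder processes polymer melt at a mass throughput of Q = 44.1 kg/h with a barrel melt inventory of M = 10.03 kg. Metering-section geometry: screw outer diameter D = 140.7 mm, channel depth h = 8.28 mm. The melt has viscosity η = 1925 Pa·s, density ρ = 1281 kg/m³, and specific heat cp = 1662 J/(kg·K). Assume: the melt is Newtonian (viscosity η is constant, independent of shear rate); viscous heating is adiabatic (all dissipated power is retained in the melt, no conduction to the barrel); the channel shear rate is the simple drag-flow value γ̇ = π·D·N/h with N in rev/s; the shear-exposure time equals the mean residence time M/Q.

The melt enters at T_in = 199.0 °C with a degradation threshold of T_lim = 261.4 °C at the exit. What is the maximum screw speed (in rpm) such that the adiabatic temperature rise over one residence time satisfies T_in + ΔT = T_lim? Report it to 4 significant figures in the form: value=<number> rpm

Throughput in SI: Q_s = 44.1 kg/h ÷ 3600 s/h = 0.01225 kg/s
t_res = M / Q_s = 10.03 ÷ 0.01225 = 818.776 s
D = 140.7 mm = 0.1407 m;  h = 8.28 mm = 0.00828 m
Allowable rise: ΔT_a = T_lim − T_in = 261.4 − 199.0 = 62.4 K
γ̇_max² = ΔT_a·ρ·cp/(η·t_res) = 62.4·1281·1662/(1925·818.776) = 84.2887 s⁻²
γ̇_max = √84.2887 = 9.18089 s⁻¹
N_max = γ̇_max h / (πD) = 9.18089·0.00828/(π·0.1407) = 0.171977 rev/s → ×60 = 10.3186 rpm

value=10.32 rpm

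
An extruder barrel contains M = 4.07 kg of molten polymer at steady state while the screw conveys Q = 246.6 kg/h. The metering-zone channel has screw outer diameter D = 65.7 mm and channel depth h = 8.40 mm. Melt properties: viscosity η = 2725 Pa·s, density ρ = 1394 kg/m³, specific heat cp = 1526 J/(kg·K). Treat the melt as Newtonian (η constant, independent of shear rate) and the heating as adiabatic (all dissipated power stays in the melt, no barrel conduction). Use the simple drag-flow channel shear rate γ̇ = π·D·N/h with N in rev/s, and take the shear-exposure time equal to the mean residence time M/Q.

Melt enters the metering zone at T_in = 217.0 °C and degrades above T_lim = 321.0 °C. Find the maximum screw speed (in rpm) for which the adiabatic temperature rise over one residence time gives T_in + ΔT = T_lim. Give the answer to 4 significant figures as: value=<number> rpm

value=90.26 rpm

Q_s = Q / 3600 = 246.6 / 3600 = 0.0685 kg/s
t_res = M / Q_s = 4.07 ÷ 0.0685 = 59.4161 s
D = 65.7 mm = 0.0657 m;  h = 8.40 mm = 0.0084 m
ΔT_a = T_lim − T_in = 321.0 − 217.0 = 104 K
γ̇_max² = ΔT_a·ρ·cp/(η·t_res) = 104·1394·1526/(2725·59.4161) = 1366.41 s⁻²
γ̇_max = sqrt(1366.41) = 36.965 s⁻¹
N_max = γ̇_max·h / (π·D) = 36.965 · 0.0084 / (π · 0.0657) = 1.50437 rev/s = 90.2621 rpm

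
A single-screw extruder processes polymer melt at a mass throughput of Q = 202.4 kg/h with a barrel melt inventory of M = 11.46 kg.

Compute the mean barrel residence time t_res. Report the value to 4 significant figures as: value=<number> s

Throughput in SI: Q_s = 202.4 kg/h ÷ 3600 s/h = 0.0562222 kg/s
Mean residence time: t_res = M/Q_s = 11.46 kg / 0.0562222 kg/s = 203.834 s

value=203.8 s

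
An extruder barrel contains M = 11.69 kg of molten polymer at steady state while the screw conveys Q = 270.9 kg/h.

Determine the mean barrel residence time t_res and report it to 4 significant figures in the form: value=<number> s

value=155.3 s

Throughput in SI: Q_s = 270.9 kg/h ÷ 3600 s/h = 0.07525 kg/s
Mean residence time: t_res = M/Q_s = 11.69 kg / 0.07525 kg/s = 155.349 s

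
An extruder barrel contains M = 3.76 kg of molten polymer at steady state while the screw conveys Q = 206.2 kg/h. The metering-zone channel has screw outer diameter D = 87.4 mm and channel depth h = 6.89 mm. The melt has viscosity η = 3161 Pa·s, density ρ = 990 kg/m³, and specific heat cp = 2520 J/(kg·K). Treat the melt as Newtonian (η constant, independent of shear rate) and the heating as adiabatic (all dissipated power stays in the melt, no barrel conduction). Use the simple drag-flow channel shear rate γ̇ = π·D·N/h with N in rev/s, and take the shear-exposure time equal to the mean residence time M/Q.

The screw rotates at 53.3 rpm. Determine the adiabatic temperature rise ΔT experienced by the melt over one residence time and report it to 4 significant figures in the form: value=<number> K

value=104.2 K

Q_s = Q / 3600 = 206.2 / 3600 = 0.0572778 kg/s
Mean residence time: t_res = M/Q_s = 3.76 kg / 0.0572778 kg/s = 65.645 s
Convert to SI: D = 0.0874 m, h = 0.00689 m, N = 53.3/60 = 0.888333 rev/s
Shear rate: γ̇ = πDN/h = π·0.0874·0.888333/0.00689 = 35.4012 s⁻¹
Adiabatic rise: ΔT = η γ̇² t_res / (ρ cp) = 3161·(35.4012)²·65.645 / (990·2520) = 104.238 K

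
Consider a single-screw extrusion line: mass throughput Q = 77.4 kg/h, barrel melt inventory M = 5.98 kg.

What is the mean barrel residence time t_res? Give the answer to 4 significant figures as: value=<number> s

Q_s = Q / 3600 = 77.4 / 3600 = 0.0215 kg/s
Mean residence time: t_res = M/Q_s = 5.98 kg / 0.0215 kg/s = 278.14 s

value=278.1 s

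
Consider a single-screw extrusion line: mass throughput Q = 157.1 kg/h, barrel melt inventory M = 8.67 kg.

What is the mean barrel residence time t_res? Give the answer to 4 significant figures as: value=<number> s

Convert throughput: Q = 157.1 kg/h = 157.1/3600 = 0.0436389 kg/s
Mean residence time: t_res = M/Q_s = 8.67 kg / 0.0436389 kg/s = 198.676 s

value=198.7 s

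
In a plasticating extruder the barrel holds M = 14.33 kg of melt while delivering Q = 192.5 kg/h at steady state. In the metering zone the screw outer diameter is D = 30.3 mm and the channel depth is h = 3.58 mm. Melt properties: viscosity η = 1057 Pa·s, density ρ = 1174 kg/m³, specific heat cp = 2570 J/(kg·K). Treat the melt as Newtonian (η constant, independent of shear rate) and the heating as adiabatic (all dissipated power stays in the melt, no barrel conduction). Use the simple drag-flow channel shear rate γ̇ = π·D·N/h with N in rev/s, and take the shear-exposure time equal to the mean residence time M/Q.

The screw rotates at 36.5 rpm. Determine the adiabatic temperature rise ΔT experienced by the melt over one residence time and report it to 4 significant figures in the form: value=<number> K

Throughput in SI: Q_s = 192.5 kg/h ÷ 3600 s/h = 0.0534722 kg/s
t_res = M / Q_s = 14.33 / 0.0534722 = 267.99 s
Convert to SI: D = 0.0303 m, h = 0.00358 m, N = 36.5/60 = 0.608333 rev/s
γ̇ = π·D·N / h = π · 0.0303 · 0.608333 / 0.00358 = 16.1753 s⁻¹
ΔT = η·γ̇²·t_res / (ρ·cp) = 1057 · (16.1753)² · 267.99 / (1174 · 2570) = 24.5637 K

value=24.56 K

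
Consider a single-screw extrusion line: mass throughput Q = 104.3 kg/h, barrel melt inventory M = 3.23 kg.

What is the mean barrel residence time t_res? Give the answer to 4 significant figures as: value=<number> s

Throughput in SI: Q_s = 104.3 kg/h ÷ 3600 s/h = 0.0289722 kg/s
t_res = M / Q_s = 3.23 ÷ 0.0289722 = 111.486 s

value=111.5 s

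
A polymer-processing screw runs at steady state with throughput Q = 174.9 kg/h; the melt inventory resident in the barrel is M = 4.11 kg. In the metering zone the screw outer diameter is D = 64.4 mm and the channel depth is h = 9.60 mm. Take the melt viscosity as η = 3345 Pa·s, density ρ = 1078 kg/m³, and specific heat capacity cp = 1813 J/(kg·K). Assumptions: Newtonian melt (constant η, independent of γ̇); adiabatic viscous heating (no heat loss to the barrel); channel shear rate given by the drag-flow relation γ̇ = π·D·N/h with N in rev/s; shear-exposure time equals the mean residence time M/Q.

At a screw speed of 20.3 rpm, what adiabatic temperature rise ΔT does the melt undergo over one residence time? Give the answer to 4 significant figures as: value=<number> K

value=7.361 K

Convert throughput: Q = 174.9 kg/h = 174.9/3600 = 0.0485833 kg/s
Mean residence time: t_res = M/Q_s = 4.11 kg / 0.0485833 kg/s = 84.5969 s
Convert to SI: D = 0.0644 m, h = 0.0096 m, N = 20.3/60 = 0.338333 rev/s
γ̇ = π D N / h = (π)(0.0644)(0.338333) / 0.0096 = 7.13032 s⁻¹
ΔT = η·γ̇²·t_res/(ρ·cp) = [3345 × 7.13032² × 84.5969] / [1078 × 1813] = 7.36127 K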